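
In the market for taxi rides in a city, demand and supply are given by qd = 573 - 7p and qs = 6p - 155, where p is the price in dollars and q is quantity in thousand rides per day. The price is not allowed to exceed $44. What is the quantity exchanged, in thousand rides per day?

109

Without the control the market clears where 573 - 7p = 6p - 155, i.e. p* = 56 and q* = 181.
The ceiling of 44 is below the equilibrium price 56, so it binds.
At p = 44: qd = 573 - 7·44 = 265 and qs = 6·44 - 155 = 109.
The quantity actually transacted is the short side, supply: 109.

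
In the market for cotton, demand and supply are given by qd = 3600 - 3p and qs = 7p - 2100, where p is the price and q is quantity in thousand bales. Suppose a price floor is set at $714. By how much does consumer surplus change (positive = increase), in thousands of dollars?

Setting quantity demanded equal to quantity supplied, 3600 - 3p = 7p - 2100, gives p* = 570 and q* = 1890.
Since 714 > 570, the floor is binding.
At p = 714: qd = 3600 - 3·714 = 1458 and qs = 7·714 - 2100 = 2898.
Consumer surplus without the control is ½ · (1200 - 570) · 1890 = 595350.
With the floor, consumers buy 1458 units at 714, so CS = ½ · (1200 - 714) · 1458 = 354294.
Change in consumer surplus = 354294 - 595350 = -241056.

-241056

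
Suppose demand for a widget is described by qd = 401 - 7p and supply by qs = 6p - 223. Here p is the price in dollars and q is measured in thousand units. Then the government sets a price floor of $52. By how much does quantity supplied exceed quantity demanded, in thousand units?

Without the control the market clears where 401 - 7p = 6p - 223, i.e. p* = 48 and q* = 65.
The floor of 52 is above the equilibrium price 48, so it binds.
At p = 52: qd = 401 - 7·52 = 37 and qs = 6·52 - 223 = 89.
Surplus = qs - qd = 89 - 37 = 52.

52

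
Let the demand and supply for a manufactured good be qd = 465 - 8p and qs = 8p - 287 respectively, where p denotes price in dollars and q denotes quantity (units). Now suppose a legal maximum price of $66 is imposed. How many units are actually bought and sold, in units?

Setting quantity demanded equal to quantity supplied, 465 - 8p = 8p - 287, gives p* = 47 and q* = 89.
The ceiling of 66 is above the equilibrium price 47, so it is not binding; the market clears at p* = 47, q* = 89.

89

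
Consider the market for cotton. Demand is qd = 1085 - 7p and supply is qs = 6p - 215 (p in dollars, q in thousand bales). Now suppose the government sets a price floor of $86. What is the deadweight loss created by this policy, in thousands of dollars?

0

In a free market, 1085 - 7p = 6p - 215 gives the equilibrium p* = 100, q* = 385.
The floor of 86 is below the equilibrium price 100, so it is not binding; the market clears at p* = 100, q* = 385.
Since the control does not bind, no trades are prevented and deadweight loss is zero.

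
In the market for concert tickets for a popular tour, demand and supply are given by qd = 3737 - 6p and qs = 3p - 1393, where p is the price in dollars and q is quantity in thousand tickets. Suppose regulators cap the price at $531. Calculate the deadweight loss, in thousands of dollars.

3422.25

Equilibrium: 3737 - 6p = 3p - 1393, so 5130 = 9p and p* = 570, q* = 317.
Since 531 < 570, the ceiling is binding.
At p = 531: qd = 3737 - 6·531 = 551 and qs = 3·531 - 1393 = 200.
Quantity traded falls to 200. At q = 200 the demand price is (3737 - 200)/6 = 589.5 and the supply price is (1393 + 200)/3 = 531.
Deadweight loss = ½ · (589.5 - 531) · (317 - 200) = ½ · 58.5 · 117 = 3422.25.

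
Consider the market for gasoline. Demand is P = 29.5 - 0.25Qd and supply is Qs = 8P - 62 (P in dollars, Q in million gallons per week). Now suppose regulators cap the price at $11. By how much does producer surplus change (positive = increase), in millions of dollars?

-168

Rearranging demand gives Qd = 118 - 4P. Equilibrium: 118 - 4P = 8P - 62, so 180 = 12P and P* = 15, Q* = 58.
The ceiling of 11 is below the equilibrium price 15, so it binds.
At P = 11: Qd = 118 - 4·11 = 74 and Qs = 8·11 - 62 = 26.
Producer surplus without the control is ½ · (15 - 7.75) · 58 = 210.25.
With the ceiling, producers sell 26 units at 11, so PS = ½ · (11 - 7.75) · 26 = 42.25.
Change in producer surplus = 42.25 - 210.25 = -168.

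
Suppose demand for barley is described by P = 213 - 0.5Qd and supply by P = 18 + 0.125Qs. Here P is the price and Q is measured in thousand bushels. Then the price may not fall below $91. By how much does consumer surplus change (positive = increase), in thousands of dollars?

Rearranging demand gives Qd = 426 - 2P; rearranging supply gives Qs = 8P - 144. Equilibrium: 426 - 2P = 8P - 144, so 570 = 10P and P* = 57, Q* = 312.
Because the floor (91) lies above the market-clearing price, it is binding.
At P = 91: Qd = 426 - 2·91 = 244 and Qs = 8·91 - 144 = 584.
Consumer surplus without the control is ½ · (213 - 57) · 312 = 24336.
With the floor, consumers buy 244 units at 91, so CS = ½ · (213 - 91) · 244 = 14884.
Change in consumer surplus = 14884 - 24336 = -9452.

-9452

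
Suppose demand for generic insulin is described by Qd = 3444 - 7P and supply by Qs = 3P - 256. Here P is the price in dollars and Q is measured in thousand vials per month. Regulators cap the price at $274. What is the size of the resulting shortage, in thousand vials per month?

Without the control the market clears where 3444 - 7P = 3P - 256, i.e. P* = 370 and Q* = 854.
Since 274 < 370, the ceiling is binding.
At P = 274: Qd = 3444 - 7·274 = 1526 and Qs = 3·274 - 256 = 566.
Shortage = Qd - Qs = 1526 - 566 = 960.

960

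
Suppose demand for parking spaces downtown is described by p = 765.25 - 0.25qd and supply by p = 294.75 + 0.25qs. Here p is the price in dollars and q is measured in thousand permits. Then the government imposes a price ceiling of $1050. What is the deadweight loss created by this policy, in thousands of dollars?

0

Rearranging demand gives qd = 3061 - 4p; rearranging supply gives qs = 4p - 1179. Equilibrium: 3061 - 4p = 4p - 1179, so 4240 = 8p and p* = 530, q* = 941.
Since 1050 is above p* = 530, the ceiling does not bind and the free-market outcome prevails.
Since the control does not bind, no trades are prevented and deadweight loss is zero.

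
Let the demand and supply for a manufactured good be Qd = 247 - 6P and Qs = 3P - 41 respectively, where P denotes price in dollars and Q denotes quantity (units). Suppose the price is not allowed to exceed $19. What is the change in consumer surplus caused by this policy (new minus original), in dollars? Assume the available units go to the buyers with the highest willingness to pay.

81.25

Setting quantity demanded equal to quantity supplied, 247 - 6P = 3P - 41, gives P* = 32 and Q* = 55.
Because the ceiling (19) lies below the market-clearing price, it is binding.
At P = 19: Qd = 247 - 6·19 = 133 and Qs = 3·19 - 41 = 16.
Consumer surplus without the control is ½ · (247/6 - 32) · 55 = 3025/12.
With the ceiling, 16 units are sold at 19 (assume they go to the highest-value buyers). The demand price at Q = 16 is 38.5, so CS = ½ · [(247/6 - 19) + (38.5 - 19)] · 16 = 1000/3.
Change in consumer surplus = 1000/3 - 3025/12 = 81.25.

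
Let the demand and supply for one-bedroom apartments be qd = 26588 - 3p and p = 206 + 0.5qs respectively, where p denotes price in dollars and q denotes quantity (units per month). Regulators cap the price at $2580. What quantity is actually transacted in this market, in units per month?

4748

Rearranging supply gives qs = 2p - 412. Setting quantity demanded equal to quantity supplied, 26588 - 3p = 2p - 412, gives p* = 5400 and q* = 10388.
The ceiling of 2580 is below the equilibrium price 5400, so it binds.
At p = 2580: qd = 26588 - 3·2580 = 18848 and qs = 2·2580 - 412 = 4748.
The quantity actually transacted is the short side, supply: 4748.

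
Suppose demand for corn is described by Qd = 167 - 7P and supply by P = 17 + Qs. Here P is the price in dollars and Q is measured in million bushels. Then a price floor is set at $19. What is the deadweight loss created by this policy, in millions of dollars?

0

Rearranging supply gives Qs = P - 17. In a free market, 167 - 7P = P - 17 gives the equilibrium P* = 23, Q* = 6.
The floor of 19 is below the equilibrium price 23, so it is not binding; the market clears at P* = 23, Q* = 6.
Since the control does not bind, no trades are prevented and deadweight loss is zero.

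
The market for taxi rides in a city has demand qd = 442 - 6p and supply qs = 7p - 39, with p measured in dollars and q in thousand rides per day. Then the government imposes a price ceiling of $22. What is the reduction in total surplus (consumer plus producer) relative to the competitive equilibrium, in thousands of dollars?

Equilibrium: 442 - 6p = 7p - 39, so 481 = 13p and p* = 37, q* = 220.
Because the ceiling (22) lies below the market-clearing price, it is binding.
At p = 22: qd = 442 - 6·22 = 310 and qs = 7·22 - 39 = 115.
Quantity traded falls to 115. At q = 115 the demand price is (442 - 115)/6 = 54.5 and the supply price is (39 + 115)/7 = 22.
Deadweight loss = ½ · (54.5 - 22) · (220 - 115) = ½ · 32.5 · 105 = 1706.25.

1706.25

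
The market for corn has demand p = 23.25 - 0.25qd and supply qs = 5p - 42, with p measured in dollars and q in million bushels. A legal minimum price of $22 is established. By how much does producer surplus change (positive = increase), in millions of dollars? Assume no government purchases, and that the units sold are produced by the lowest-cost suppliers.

-43.4

Rearranging demand gives qd = 93 - 4p. Without the control the market clears where 93 - 4p = 5p - 42, i.e. p* = 15 and q* = 33.
Since 22 > 15, the floor is binding.
At p = 22: qd = 93 - 4·22 = 5 and qs = 5·22 - 42 = 68.
Producer surplus without the control is ½ · (15 - 8.4) · 33 = 108.9.
With the floor, 5 units are sold at 22. The supply price at q = 5 is 9.4, so PS = ½ · [(22 - 8.4) + (22 - 9.4)] · 5 = 65.5.
Change in producer surplus = 65.5 - 108.9 = -43.4.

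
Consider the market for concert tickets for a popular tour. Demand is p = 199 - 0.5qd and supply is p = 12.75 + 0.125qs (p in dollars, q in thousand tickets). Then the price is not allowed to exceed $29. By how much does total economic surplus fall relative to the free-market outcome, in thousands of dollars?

8820

Rearranging demand gives qd = 398 - 2p; rearranging supply gives qs = 8p - 102. Without the control the market clears where 398 - 2p = 8p - 102, i.e. p* = 50 and q* = 298.
Since 29 < 50, the ceiling is binding.
At p = 29: qd = 398 - 2·29 = 340 and qs = 8·29 - 102 = 130.
Quantity traded falls to 130. At q = 130 the demand price is (398 - 130)/2 = 134 and the supply price is (102 + 130)/8 = 29.
Deadweight loss = ½ · (134 - 29) · (298 - 130) = ½ · 105 · 168 = 8820.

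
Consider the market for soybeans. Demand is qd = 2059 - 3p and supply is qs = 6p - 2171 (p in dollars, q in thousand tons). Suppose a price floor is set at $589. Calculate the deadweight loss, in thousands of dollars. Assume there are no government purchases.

31862.25

In a free market, 2059 - 3p = 6p - 2171 gives the equilibrium p* = 470, q* = 649.
Because the floor (589) lies above the market-clearing price, it is binding.
At p = 589: qd = 2059 - 3·589 = 292 and qs = 6·589 - 2171 = 1363.
Quantity traded falls to 292. At q = 292 the demand price is (2059 - 292)/3 = 589 and the supply price is (2171 + 292)/6 = 410.5.
Deadweight loss = ½ · (589 - 410.5) · (649 - 292) = ½ · 178.5 · 357 = 31862.25.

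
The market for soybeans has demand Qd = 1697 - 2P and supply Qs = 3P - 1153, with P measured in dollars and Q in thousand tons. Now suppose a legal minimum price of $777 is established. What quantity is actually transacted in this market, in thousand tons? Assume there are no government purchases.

143

Setting quantity demanded equal to quantity supplied, 1697 - 2P = 3P - 1153, gives P* = 570 and Q* = 557.
The floor of 777 is above the equilibrium price 570, so it binds.
At P = 777: Qd = 1697 - 2·777 = 143 and Qs = 3·777 - 1153 = 1178.
The quantity actually transacted is the short side, demand: 143.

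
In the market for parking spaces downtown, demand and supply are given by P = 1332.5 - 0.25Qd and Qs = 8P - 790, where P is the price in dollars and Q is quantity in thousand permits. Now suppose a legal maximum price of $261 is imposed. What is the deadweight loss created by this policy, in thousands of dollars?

Rearranging demand gives Qd = 5330 - 4P. Equilibrium: 5330 - 4P = 8P - 790, so 6120 = 12P and P* = 510, Q* = 3290.
The ceiling of 261 is below the equilibrium price 510, so it binds.
At P = 261: Qd = 5330 - 4·261 = 4286 and Qs = 8·261 - 790 = 1298.
Quantity traded falls to 1298. At Q = 1298 the demand price is (5330 - 1298)/4 = 1008 and the supply price is (790 + 1298)/8 = 261.
Deadweight loss = ½ · (1008 - 261) · (3290 - 1298) = ½ · 747 · 1992 = 744012.

744012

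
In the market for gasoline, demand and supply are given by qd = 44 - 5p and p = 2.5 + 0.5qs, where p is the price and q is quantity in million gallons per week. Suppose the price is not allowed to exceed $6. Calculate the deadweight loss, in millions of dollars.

Rearranging supply gives qs = 2p - 5. Without the control the market clears where 44 - 5p = 2p - 5, i.e. p* = 7 and q* = 9.
Because the ceiling (6) lies below the market-clearing price, it is binding.
At p = 6: qd = 44 - 5·6 = 14 and qs = 2·6 - 5 = 7.
Quantity traded falls to 7. At q = 7 the demand price is (44 - 7)/5 = 7.4 and the supply price is (5 + 7)/2 = 6.
Deadweight loss = ½ · (7.4 - 6) · (9 - 7) = ½ · 1.4 · 2 = 1.4.

1.4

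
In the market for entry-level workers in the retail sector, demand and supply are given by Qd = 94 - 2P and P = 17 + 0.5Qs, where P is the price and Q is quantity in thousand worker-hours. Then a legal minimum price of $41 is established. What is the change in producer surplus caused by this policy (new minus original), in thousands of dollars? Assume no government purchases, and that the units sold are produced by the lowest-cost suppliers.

27

Rearranging supply gives Qs = 2P - 34. In a free market, 94 - 2P = 2P - 34 gives the equilibrium P* = 32, Q* = 30.
The floor of 41 is above the equilibrium price 32, so it binds.
At P = 41: Qd = 94 - 2·41 = 12 and Qs = 2·41 - 34 = 48.
Producer surplus without the control is ½ · (32 - 17) · 30 = 225.
With the floor, 12 units are sold at 41. The supply price at Q = 12 is 23, so PS = ½ · [(41 - 17) + (41 - 23)] · 12 = 252.
Change in producer surplus = 252 - 225 = 27.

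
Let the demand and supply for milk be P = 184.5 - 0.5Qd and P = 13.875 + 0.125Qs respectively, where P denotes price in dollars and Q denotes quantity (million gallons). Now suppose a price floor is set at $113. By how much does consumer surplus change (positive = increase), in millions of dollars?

Rearranging demand gives Qd = 369 - 2P; rearranging supply gives Qs = 8P - 111. In a free market, 369 - 2P = 8P - 111 gives the equilibrium P* = 48, Q* = 273.
Because the floor (113) lies above the market-clearing price, it is binding.
At P = 113: Qd = 369 - 2·113 = 143 and Qs = 8·113 - 111 = 793.
Consumer surplus without the control is ½ · (184.5 - 48) · 273 = 18632.25.
With the floor, consumers buy 143 units at 113, so CS = ½ · (184.5 - 113) · 143 = 5112.25.
Change in consumer surplus = 5112.25 - 18632.25 = -13520.

-13520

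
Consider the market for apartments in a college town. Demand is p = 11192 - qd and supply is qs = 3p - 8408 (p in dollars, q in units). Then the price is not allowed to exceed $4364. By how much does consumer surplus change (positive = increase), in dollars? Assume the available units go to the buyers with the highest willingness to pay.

Rearranging demand gives qd = 11192 - p. In a free market, 11192 - p = 3p - 8408 gives the equilibrium p* = 4900, q* = 6292.
The ceiling of 4364 is below the equilibrium price 4900, so it binds.
At p = 4364: qd = 11192 - 4364 = 6828 and qs = 3·4364 - 8408 = 4684.
Consumer surplus without the control is ½ · (11192 - 4900) · 6292 = 19794632.
With the ceiling, 4684 units are sold at 4364 (assume they go to the highest-value buyers). The demand price at q = 4684 is 6508, so CS = ½ · [(11192 - 4364) + (6508 - 4364)] · 4684 = 21012424.
Change in consumer surplus = 21012424 - 19794632 = 1217792.

1217792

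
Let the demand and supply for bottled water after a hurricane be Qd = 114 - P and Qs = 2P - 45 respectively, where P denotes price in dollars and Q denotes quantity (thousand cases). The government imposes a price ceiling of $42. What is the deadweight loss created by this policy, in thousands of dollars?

In a free market, 114 - P = 2P - 45 gives the equilibrium P* = 53, Q* = 61.
Because the ceiling (42) lies below the market-clearing price, it is binding.
At P = 42: Qd = 114 - 42 = 72 and Qs = 2·42 - 45 = 39.
Quantity traded falls to 39. At Q = 39 the demand price is 114 - 39 = 75 and the supply price is (45 + 39)/2 = 42.
Deadweight loss = ½ · (75 - 42) · (61 - 39) = ½ · 33 · 22 = 363.

363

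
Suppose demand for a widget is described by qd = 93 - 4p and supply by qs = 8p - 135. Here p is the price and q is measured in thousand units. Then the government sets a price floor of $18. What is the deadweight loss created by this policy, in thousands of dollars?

0

Setting quantity demanded equal to quantity supplied, 93 - 4p = 8p - 135, gives p* = 19 and q* = 17.
The floor of 18 is below the equilibrium price 19, so it is not binding; the market clears at p* = 19, q* = 17.
Since the control does not bind, no trades are prevented and deadweight loss is zero.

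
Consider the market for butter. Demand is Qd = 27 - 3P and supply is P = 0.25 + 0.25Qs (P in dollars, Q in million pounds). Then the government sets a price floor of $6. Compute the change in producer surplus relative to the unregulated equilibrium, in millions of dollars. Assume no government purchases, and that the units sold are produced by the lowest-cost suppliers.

13.5

Rearranging supply gives Qs = 4P - 1. In a free market, 27 - 3P = 4P - 1 gives the equilibrium P* = 4, Q* = 15.
Because the floor (6) lies above the market-clearing price, it is binding.
At P = 6: Qd = 27 - 3·6 = 9 and Qs = 4·6 - 1 = 23.
Producer surplus without the control is ½ · (4 - 0.25) · 15 = 28.125.
With the floor, 9 units are sold at 6. The supply price at Q = 9 is 2.5, so PS = ½ · [(6 - 0.25) + (6 - 2.5)] · 9 = 41.625.
Change in producer surplus = 41.625 - 28.125 = 13.5.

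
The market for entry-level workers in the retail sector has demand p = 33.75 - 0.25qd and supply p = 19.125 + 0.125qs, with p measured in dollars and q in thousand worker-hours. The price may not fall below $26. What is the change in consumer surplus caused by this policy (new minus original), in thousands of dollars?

-70

Rearranging demand gives qd = 135 - 4p; rearranging supply gives qs = 8p - 153. Equilibrium: 135 - 4p = 8p - 153, so 288 = 12p and p* = 24, q* = 39.
Because the floor (26) lies above the market-clearing price, it is binding.
At p = 26: qd = 135 - 4·26 = 31 and qs = 8·26 - 153 = 55.
Consumer surplus without the control is ½ · (33.75 - 24) · 39 = 190.125.
With the floor, consumers buy 31 units at 26, so CS = ½ · (33.75 - 26) · 31 = 120.125.
Change in consumer surplus = 120.125 - 190.125 = -70.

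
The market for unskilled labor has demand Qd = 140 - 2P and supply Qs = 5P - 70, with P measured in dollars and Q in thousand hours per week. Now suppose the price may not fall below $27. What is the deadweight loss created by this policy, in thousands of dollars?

Equilibrium: 140 - 2P = 5P - 70, so 210 = 7P and P* = 30, Q* = 80.
The floor of 27 is below the equilibrium price 30, so it is not binding; the market clears at P* = 30, Q* = 80.
Since the control does not bind, no trades are prevented and deadweight loss is zero.

0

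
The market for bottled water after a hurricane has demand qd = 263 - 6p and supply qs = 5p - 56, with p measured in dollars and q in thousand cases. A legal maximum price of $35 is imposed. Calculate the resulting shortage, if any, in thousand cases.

Equilibrium: 263 - 6p = 5p - 56, so 319 = 11p and p* = 29, q* = 89.
The ceiling of 35 is above the equilibrium price 29, so it is not binding; the market clears at p* = 29, q* = 89.
Since the control does not bind, there is no shortage.

0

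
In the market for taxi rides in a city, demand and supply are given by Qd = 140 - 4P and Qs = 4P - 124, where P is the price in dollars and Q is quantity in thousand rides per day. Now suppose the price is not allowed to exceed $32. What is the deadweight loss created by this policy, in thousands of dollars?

In a free market, 140 - 4P = 4P - 124 gives the equilibrium P* = 33, Q* = 8.
Because the ceiling (32) lies below the market-clearing price, it is binding.
At P = 32: Qd = 140 - 4·32 = 12 and Qs = 4·32 - 124 = 4.
Quantity traded falls to 4. At Q = 4 the demand price is (140 - 4)/4 = 34 and the supply price is (124 + 4)/4 = 32.
Deadweight loss = ½ · (34 - 32) · (8 - 4) = ½ · 2 · 4 = 4.

4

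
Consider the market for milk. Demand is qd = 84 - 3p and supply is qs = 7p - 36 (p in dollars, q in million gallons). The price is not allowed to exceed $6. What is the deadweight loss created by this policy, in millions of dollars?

420

Without the control the market clears where 84 - 3p = 7p - 36, i.e. p* = 12 and q* = 48.
Because the ceiling (6) lies below the market-clearing price, it is binding.
At p = 6: qd = 84 - 3·6 = 66 and qs = 7·6 - 36 = 6.
Quantity traded falls to 6. At q = 6 the demand price is (84 - 6)/3 = 26 and the supply price is (36 + 6)/7 = 6.
Deadweight loss = ½ · (26 - 6) · (48 - 6) = ½ · 20 · 42 = 420.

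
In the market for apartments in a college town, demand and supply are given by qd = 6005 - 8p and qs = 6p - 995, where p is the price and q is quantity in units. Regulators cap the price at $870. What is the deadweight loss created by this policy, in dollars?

0

Setting quantity demanded equal to quantity supplied, 6005 - 8p = 6p - 995, gives p* = 500 and q* = 2005.
Since 870 is above p* = 500, the ceiling does not bind and the free-market outcome prevails.
Since the control does not bind, no trades are prevented and deadweight loss is zero.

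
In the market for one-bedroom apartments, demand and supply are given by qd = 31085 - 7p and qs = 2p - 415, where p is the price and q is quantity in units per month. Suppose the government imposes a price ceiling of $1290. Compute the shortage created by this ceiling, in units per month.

19890

In a free market, 31085 - 7p = 2p - 415 gives the equilibrium p* = 3500, q* = 6585.
The ceiling of 1290 is below the equilibrium price 3500, so it binds.
At p = 1290: qd = 31085 - 7·1290 = 22055 and qs = 2·1290 - 415 = 2165.
Shortage = qd - qs = 22055 - 2165 = 19890.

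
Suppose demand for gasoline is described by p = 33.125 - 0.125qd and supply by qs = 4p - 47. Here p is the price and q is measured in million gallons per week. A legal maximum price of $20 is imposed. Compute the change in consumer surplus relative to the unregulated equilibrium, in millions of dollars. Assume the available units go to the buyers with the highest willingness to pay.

162

Rearranging demand gives qd = 265 - 8p. Setting quantity demanded equal to quantity supplied, 265 - 8p = 4p - 47, gives p* = 26 and q* = 57.
Since 20 < 26, the ceiling is binding.
At p = 20: qd = 265 - 8·20 = 105 and qs = 4·20 - 47 = 33.
Consumer surplus without the control is ½ · (33.125 - 26) · 57 = 203.0625.
With the ceiling, 33 units are sold at 20 (assume they go to the highest-value buyers). The demand price at q = 33 is 29, so CS = ½ · [(33.125 - 20) + (29 - 20)] · 33 = 365.0625.
Change in consumer surplus = 365.0625 - 203.0625 = 162.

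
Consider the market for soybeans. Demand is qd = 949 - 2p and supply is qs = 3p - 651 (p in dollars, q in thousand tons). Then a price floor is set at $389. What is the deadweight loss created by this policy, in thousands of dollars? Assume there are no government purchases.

Setting quantity demanded equal to quantity supplied, 949 - 2p = 3p - 651, gives p* = 320 and q* = 309.
Because the floor (389) lies above the market-clearing price, it is binding.
At p = 389: qd = 949 - 2·389 = 171 and qs = 3·389 - 651 = 516.
Quantity traded falls to 171. At q = 171 the demand price is (949 - 171)/2 = 389 and the supply price is (651 + 171)/3 = 274.
Deadweight loss = ½ · (389 - 274) · (309 - 171) = ½ · 115 · 138 = 7935.

7935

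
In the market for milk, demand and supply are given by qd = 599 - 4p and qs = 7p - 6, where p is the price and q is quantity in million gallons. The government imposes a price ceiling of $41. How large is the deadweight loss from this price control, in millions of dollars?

Without the control the market clears where 599 - 4p = 7p - 6, i.e. p* = 55 and q* = 379.
Because the ceiling (41) lies below the market-clearing price, it is binding.
At p = 41: qd = 599 - 4·41 = 435 and qs = 7·41 - 6 = 281.
Quantity traded falls to 281. At q = 281 the demand price is (599 - 281)/4 = 79.5 and the supply price is (6 + 281)/7 = 41.
Deadweight loss = ½ · (79.5 - 41) · (379 - 281) = ½ · 38.5 · 98 = 1886.5.

1886.5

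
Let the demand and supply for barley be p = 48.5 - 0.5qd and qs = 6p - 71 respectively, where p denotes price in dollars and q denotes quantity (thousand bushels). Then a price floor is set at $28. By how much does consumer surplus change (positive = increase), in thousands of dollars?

Rearranging demand gives qd = 97 - 2p. In a free market, 97 - 2p = 6p - 71 gives the equilibrium p* = 21, q* = 55.
Since 28 > 21, the floor is binding.
At p = 28: qd = 97 - 2·28 = 41 and qs = 6·28 - 71 = 97.
Consumer surplus without the control is ½ · (48.5 - 21) · 55 = 756.25.
With the floor, consumers buy 41 units at 28, so CS = ½ · (48.5 - 28) · 41 = 420.25.
Change in consumer surplus = 420.25 - 756.25 = -336.

-336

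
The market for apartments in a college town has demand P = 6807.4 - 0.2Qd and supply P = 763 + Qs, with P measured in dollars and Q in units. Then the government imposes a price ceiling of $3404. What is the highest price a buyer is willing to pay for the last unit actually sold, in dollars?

6279.2

Rearranging demand gives Qd = 34037 - 5P; rearranging supply gives Qs = P - 763. Equilibrium: 34037 - 5P = P - 763, so 34800 = 6P and P* = 5800, Q* = 5037.
Since 3404 < 5800, the ceiling is binding.
At P = 3404: Qd = 34037 - 5·3404 = 17017 and Qs = 3404 - 763 = 2641.
Only 2641 units reach the market. On the demand curve, the marginal buyer's willingness to pay at Q = 2641 is (34037 - 2641)/5 = 6279.2.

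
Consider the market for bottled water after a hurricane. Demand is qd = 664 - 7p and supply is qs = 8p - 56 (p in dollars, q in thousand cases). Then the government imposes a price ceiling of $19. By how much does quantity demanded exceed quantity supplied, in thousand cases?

Equilibrium: 664 - 7p = 8p - 56, so 720 = 15p and p* = 48, q* = 328.
Since 19 < 48, the ceiling is binding.
At p = 19: qd = 664 - 7·19 = 531 and qs = 8·19 - 56 = 96.
Shortage = qd - qs = 531 - 96 = 435.

435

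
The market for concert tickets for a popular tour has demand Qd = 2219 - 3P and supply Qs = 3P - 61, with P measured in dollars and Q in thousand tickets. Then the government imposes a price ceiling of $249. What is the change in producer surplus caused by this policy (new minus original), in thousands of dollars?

Equilibrium: 2219 - 3P = 3P - 61, so 2280 = 6P and P* = 380, Q* = 1079.
Because the ceiling (249) lies below the market-clearing price, it is binding.
At P = 249: Qd = 2219 - 3·249 = 1472 and Qs = 3·249 - 61 = 686.
Producer surplus without the control is ½ · (380 - 61/3) · 1079 = 1164241/6.
With the ceiling, producers sell 686 units at 249, so PS = ½ · (249 - 61/3) · 686 = 235298/3.
Change in producer surplus = 235298/3 - 1164241/6 = -115607.5.

-115607.5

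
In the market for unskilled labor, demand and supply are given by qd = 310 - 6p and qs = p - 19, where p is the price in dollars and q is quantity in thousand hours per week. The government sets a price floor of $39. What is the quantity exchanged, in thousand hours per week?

Setting quantity demanded equal to quantity supplied, 310 - 6p = p - 19, gives p* = 47 and q* = 28.
Since 39 is below p* = 47, the floor does not bind and the free-market outcome prevails.

28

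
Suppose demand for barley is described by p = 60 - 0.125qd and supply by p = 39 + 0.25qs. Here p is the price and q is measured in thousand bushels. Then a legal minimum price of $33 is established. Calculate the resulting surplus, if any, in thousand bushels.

0

Rearranging demand gives qd = 480 - 8p; rearranging supply gives qs = 4p - 156. Without the control the market clears where 480 - 8p = 4p - 156, i.e. p* = 53 and q* = 56.
The floor of 33 is below the equilibrium price 53, so it is not binding; the market clears at p* = 53, q* = 56.
Since the control does not bind, there is no surplus.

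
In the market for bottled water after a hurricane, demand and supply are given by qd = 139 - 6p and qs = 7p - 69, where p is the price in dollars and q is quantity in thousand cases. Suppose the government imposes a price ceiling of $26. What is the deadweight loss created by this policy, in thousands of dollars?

0

Without the control the market clears where 139 - 6p = 7p - 69, i.e. p* = 16 and q* = 43.
Since 26 is above p* = 16, the ceiling does not bind and the free-market outcome prevails.
Since the control does not bind, no trades are prevented and deadweight loss is zero.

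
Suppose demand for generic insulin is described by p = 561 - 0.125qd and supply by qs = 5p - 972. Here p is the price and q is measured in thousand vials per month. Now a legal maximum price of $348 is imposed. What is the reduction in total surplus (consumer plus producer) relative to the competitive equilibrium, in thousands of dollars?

21060

Rearranging demand gives qd = 4488 - 8p. Without the control the market clears where 4488 - 8p = 5p - 972, i.e. p* = 420 and q* = 1128.
The ceiling of 348 is below the equilibrium price 420, so it binds.
At p = 348: qd = 4488 - 8·348 = 1704 and qs = 5·348 - 972 = 768.
Quantity traded falls to 768. At q = 768 the demand price is (4488 - 768)/8 = 465 and the supply price is (972 + 768)/5 = 348.
Deadweight loss = ½ · (465 - 348) · (1128 - 768) = ½ · 117 · 360 = 21060.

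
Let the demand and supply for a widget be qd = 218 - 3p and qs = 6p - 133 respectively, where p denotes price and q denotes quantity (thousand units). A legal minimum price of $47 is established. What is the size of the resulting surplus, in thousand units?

72

Setting quantity demanded equal to quantity supplied, 218 - 3p = 6p - 133, gives p* = 39 and q* = 101.
Since 47 > 39, the floor is binding.
At p = 47: qd = 218 - 3·47 = 77 and qs = 6·47 - 133 = 149.
Surplus = qs - qd = 149 - 77 = 72.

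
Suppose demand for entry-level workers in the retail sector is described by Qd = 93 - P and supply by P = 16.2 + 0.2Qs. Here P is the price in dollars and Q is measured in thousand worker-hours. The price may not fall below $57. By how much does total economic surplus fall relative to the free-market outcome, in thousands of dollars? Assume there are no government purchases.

470.4

Rearranging supply gives Qs = 5P - 81. Without the control the market clears where 93 - P = 5P - 81, i.e. P* = 29 and Q* = 64.
Since 57 > 29, the floor is binding.
At P = 57: Qd = 93 - 57 = 36 and Qs = 5·57 - 81 = 204.
Quantity traded falls to 36. At Q = 36 the demand price is 93 - 36 = 57 and the supply price is (81 + 36)/5 = 23.4.
Deadweight loss = ½ · (57 - 23.4) · (64 - 36) = ½ · 33.6 · 28 = 470.4.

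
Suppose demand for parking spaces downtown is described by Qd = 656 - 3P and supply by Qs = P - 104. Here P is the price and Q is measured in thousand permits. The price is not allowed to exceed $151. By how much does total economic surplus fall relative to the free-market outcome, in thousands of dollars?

1014

Without the control the market clears where 656 - 3P = P - 104, i.e. P* = 190 and Q* = 86.
Since 151 < 190, the ceiling is binding.
At P = 151: Qd = 656 - 3·151 = 203 and Qs = 151 - 104 = 47.
Quantity traded falls to 47. At Q = 47 the demand price is (656 - 47)/3 = 203 and the supply price is 104 + 47 = 151.
Deadweight loss = ½ · (203 - 151) · (86 - 47) = ½ · 52 · 39 = 1014.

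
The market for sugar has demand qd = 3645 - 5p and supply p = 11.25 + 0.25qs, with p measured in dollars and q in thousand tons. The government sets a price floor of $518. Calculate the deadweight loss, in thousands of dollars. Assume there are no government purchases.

Rearranging supply gives qs = 4p - 45. Setting quantity demanded equal to quantity supplied, 3645 - 5p = 4p - 45, gives p* = 410 and q* = 1595.
Since 518 > 410, the floor is binding.
At p = 518: qd = 3645 - 5·518 = 1055 and qs = 4·518 - 45 = 2027.
Quantity traded falls to 1055. At q = 1055 the demand price is (3645 - 1055)/5 = 518 and the supply price is (45 + 1055)/4 = 275.
Deadweight loss = ½ · (518 - 275) · (1595 - 1055) = ½ · 243 · 540 = 65610.

65610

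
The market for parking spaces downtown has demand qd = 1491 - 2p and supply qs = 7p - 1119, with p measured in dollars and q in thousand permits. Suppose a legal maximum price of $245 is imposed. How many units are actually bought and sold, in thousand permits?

596

Equilibrium: 1491 - 2p = 7p - 1119, so 2610 = 9p and p* = 290, q* = 911.
Since 245 < 290, the ceiling is binding.
At p = 245: qd = 1491 - 2·245 = 1001 and qs = 7·245 - 1119 = 596.
The quantity actually transacted is the short side, supply: 596.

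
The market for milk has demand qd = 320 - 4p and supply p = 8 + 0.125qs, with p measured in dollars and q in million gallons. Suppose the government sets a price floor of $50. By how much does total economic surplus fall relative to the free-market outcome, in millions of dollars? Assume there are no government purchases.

972

Rearranging supply gives qs = 8p - 64. Setting quantity demanded equal to quantity supplied, 320 - 4p = 8p - 64, gives p* = 32 and q* = 192.
Because the floor (50) lies above the market-clearing price, it is binding.
At p = 50: qd = 320 - 4·50 = 120 and qs = 8·50 - 64 = 336.
Quantity traded falls to 120. At q = 120 the demand price is (320 - 120)/4 = 50 and the supply price is (64 + 120)/8 = 23.
Deadweight loss = ½ · (50 - 23) · (192 - 120) = ½ · 27 · 72 = 972.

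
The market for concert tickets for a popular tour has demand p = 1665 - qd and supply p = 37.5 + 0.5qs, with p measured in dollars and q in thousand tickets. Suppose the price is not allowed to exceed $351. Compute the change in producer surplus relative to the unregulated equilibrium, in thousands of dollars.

-196024

Rearranging demand gives qd = 1665 - p; rearranging supply gives qs = 2p - 75. Setting quantity demanded equal to quantity supplied, 1665 - p = 2p - 75, gives p* = 580 and q* = 1085.
The ceiling of 351 is below the equilibrium price 580, so it binds.
At p = 351: qd = 1665 - 351 = 1314 and qs = 2·351 - 75 = 627.
Producer surplus without the control is ½ · (580 - 37.5) · 1085 = 294306.25.
With the ceiling, producers sell 627 units at 351, so PS = ½ · (351 - 37.5) · 627 = 98282.25.
Change in producer surplus = 98282.25 - 294306.25 = -196024.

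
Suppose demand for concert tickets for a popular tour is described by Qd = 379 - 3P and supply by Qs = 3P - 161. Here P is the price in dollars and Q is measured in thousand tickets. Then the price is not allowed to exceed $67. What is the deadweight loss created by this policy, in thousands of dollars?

1587

Equilibrium: 379 - 3P = 3P - 161, so 540 = 6P and P* = 90, Q* = 109.
Because the ceiling (67) lies below the market-clearing price, it is binding.
At P = 67: Qd = 379 - 3·67 = 178 and Qs = 3·67 - 161 = 40.
Quantity traded falls to 40. At Q = 40 the demand price is (379 - 40)/3 = 113 and the supply price is (161 + 40)/3 = 67.
Deadweight loss = ½ · (113 - 67) · (109 - 40) = ½ · 46 · 69 = 1587.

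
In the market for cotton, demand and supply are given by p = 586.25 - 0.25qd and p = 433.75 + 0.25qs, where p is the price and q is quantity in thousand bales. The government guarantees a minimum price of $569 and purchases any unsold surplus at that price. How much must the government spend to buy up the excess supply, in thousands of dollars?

Rearranging demand gives qd = 2345 - 4p; rearranging supply gives qs = 4p - 1735. In a free market, 2345 - 4p = 4p - 1735 gives the equilibrium p* = 510, q* = 305.
Because the floor (569) lies above the market-clearing price, it is binding.
At p = 569: qd = 2345 - 4·569 = 69 and qs = 4·569 - 1735 = 541.
Surplus = qs - qd = 472.
Government expenditure = surplus × support price = 472 × 569 = 268568.

268568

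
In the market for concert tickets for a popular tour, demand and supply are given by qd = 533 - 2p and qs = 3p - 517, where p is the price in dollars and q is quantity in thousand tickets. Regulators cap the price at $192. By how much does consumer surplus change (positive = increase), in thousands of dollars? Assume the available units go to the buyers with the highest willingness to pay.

333

Setting quantity demanded equal to quantity supplied, 533 - 2p = 3p - 517, gives p* = 210 and q* = 113.
Since 192 < 210, the ceiling is binding.
At p = 192: qd = 533 - 2·192 = 149 and qs = 3·192 - 517 = 59.
Consumer surplus without the control is ½ · (266.5 - 210) · 113 = 3192.25.
With the ceiling, 59 units are sold at 192 (assume they go to the highest-value buyers). The demand price at q = 59 is 237, so CS = ½ · [(266.5 - 192) + (237 - 192)] · 59 = 3525.25.
Change in consumer surplus = 3525.25 - 3192.25 = 333.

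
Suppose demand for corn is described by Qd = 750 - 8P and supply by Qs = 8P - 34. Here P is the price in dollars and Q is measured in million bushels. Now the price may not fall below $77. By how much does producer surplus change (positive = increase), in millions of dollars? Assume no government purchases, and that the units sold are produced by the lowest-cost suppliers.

Equilibrium: 750 - 8P = 8P - 34, so 784 = 16P and P* = 49, Q* = 358.
Since 77 > 49, the floor is binding.
At P = 77: Qd = 750 - 8·77 = 134 and Qs = 8·77 - 34 = 582.
Producer surplus without the control is ½ · (49 - 4.25) · 358 = 8010.25.
With the floor, 134 units are sold at 77. The supply price at Q = 134 is 21, so PS = ½ · [(77 - 4.25) + (77 - 21)] · 134 = 8626.25.
Change in producer surplus = 8626.25 - 8010.25 = 616.

616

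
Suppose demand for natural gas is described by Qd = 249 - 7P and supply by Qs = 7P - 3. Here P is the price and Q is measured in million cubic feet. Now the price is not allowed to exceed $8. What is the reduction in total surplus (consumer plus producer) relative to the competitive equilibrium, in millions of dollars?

700

Equilibrium: 249 - 7P = 7P - 3, so 252 = 14P and P* = 18, Q* = 123.
The ceiling of 8 is below the equilibrium price 18, so it binds.
At P = 8: Qd = 249 - 7·8 = 193 and Qs = 7·8 - 3 = 53.
Quantity traded falls to 53. At Q = 53 the demand price is (249 - 53)/7 = 28 and the supply price is (3 + 53)/7 = 8.
Deadweight loss = ½ · (28 - 8) · (123 - 53) = ½ · 20 · 70 = 700.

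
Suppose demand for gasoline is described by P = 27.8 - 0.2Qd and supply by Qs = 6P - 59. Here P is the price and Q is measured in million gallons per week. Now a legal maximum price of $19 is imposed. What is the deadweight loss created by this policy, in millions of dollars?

Rearranging demand gives Qd = 139 - 5P. Setting quantity demanded equal to quantity supplied, 139 - 5P = 6P - 59, gives P* = 18 and Q* = 49.
Since 19 is above P* = 18, the ceiling does not bind and the free-market outcome prevails.
Since the control does not bind, no trades are prevented and deadweight loss is zero.

0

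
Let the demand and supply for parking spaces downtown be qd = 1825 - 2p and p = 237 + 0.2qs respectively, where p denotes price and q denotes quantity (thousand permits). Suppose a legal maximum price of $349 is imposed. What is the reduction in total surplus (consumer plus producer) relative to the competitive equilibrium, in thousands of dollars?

Rearranging supply gives qs = 5p - 1185. Equilibrium: 1825 - 2p = 5p - 1185, so 3010 = 7p and p* = 430, q* = 965.
Because the ceiling (349) lies below the market-clearing price, it is binding.
At p = 349: qd = 1825 - 2·349 = 1127 and qs = 5·349 - 1185 = 560.
Quantity traded falls to 560. At q = 560 the demand price is (1825 - 560)/2 = 632.5 and the supply price is (1185 + 560)/5 = 349.
Deadweight loss = ½ · (632.5 - 349) · (965 - 560) = ½ · 283.5 · 405 = 57408.75.

57408.75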